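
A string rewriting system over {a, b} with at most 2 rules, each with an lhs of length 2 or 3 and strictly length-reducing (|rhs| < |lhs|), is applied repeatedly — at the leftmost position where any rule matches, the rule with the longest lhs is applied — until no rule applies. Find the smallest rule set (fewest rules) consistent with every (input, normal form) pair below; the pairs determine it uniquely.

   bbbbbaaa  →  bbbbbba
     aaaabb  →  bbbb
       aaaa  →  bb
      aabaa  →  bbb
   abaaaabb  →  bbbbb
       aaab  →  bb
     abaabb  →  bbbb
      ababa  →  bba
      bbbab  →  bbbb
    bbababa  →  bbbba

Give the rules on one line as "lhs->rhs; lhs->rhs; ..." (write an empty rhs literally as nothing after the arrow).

aa->b; ab->b

  | bbbbbaaa => bbbbbba
  | aaaabb => baabb => bbbb
  | aaaa => baa => bb
  | aabaa => bbaa => bbb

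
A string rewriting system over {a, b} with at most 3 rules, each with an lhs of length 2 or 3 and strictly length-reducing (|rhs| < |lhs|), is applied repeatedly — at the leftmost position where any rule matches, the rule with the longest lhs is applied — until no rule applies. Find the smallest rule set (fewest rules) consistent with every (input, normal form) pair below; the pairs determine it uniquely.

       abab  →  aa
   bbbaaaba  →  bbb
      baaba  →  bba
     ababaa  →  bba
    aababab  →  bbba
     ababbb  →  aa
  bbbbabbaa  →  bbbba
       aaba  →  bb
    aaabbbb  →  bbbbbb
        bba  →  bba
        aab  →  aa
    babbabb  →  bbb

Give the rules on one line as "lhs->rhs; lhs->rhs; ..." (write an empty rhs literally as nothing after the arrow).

aaa->bb; ab->a; baa->b

  | abab => aab => aa
  | bbbaaaba => bbbaba => bbbaa => bbb
  | baaba => bba
  | ababaa => aabaa => aaaa => bba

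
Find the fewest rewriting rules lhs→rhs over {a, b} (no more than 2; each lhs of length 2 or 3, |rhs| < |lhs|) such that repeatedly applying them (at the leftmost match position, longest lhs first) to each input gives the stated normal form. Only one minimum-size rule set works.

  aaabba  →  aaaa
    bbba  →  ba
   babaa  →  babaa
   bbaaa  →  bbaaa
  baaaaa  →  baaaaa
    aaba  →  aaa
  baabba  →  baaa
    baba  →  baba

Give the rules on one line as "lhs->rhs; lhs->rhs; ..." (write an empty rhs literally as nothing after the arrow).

aab->aa; bbb->b

  | aaabba => aaaba => aaaa
  | bbba => ba
  | babaa
  | bbaaa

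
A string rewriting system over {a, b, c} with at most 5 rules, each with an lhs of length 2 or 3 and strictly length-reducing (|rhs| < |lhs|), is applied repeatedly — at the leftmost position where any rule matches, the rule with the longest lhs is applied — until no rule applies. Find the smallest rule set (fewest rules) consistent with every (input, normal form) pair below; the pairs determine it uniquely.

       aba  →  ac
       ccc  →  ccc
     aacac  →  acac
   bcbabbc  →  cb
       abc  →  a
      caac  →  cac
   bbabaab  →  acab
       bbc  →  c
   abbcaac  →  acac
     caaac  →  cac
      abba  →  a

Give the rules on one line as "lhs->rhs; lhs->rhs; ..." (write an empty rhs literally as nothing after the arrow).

aa->a; acc->cb; ba->c; bc->a

  | aba => ac
  | ccc
  | aacac => acac
  | bcbabbc => ababbc => acbbc => acba => acc => cb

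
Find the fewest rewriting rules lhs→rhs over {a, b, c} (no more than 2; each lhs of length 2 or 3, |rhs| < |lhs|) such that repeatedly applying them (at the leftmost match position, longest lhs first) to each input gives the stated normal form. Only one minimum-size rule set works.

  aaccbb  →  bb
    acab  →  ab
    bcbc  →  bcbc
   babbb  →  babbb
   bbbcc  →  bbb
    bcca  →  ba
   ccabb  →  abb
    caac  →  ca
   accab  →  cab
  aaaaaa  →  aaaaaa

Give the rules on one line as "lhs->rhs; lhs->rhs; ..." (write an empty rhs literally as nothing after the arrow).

ac->; cc->

  | aaccbb => acbb => bb
  | acab => ab
  | bcbc
  | babbb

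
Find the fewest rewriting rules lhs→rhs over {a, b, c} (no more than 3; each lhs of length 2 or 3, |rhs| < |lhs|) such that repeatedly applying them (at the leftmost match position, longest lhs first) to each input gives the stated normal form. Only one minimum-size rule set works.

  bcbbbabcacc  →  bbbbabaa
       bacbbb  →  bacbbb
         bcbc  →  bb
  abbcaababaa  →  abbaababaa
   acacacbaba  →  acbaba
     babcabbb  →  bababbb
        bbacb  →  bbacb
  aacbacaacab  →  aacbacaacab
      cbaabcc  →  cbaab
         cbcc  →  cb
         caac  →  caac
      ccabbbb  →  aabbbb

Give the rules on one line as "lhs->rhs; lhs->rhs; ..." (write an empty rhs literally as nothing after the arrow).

  | bcbbbabcacc => bbbbabcacc => bbbbabacc => bbbbabaa
  | bacbbb
  | bcbc => bbc => bb
  | abbcaababaa => abbaababaa

bc->b; cac->c; cc->a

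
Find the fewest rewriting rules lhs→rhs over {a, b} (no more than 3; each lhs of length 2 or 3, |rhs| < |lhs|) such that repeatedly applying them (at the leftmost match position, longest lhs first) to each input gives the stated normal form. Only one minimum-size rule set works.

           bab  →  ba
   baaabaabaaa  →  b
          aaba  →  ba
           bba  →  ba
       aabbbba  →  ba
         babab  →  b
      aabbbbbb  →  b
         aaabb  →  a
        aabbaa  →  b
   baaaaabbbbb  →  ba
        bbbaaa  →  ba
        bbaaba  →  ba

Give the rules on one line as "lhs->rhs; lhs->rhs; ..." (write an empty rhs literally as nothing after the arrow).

  | bab => ba
  | baaabaabaaa => babaabaaa => baaabaaa => babaaa => baaaa => baa => b
  | aaba => ba
  | bba => ba

aa->; ab->a; bb->b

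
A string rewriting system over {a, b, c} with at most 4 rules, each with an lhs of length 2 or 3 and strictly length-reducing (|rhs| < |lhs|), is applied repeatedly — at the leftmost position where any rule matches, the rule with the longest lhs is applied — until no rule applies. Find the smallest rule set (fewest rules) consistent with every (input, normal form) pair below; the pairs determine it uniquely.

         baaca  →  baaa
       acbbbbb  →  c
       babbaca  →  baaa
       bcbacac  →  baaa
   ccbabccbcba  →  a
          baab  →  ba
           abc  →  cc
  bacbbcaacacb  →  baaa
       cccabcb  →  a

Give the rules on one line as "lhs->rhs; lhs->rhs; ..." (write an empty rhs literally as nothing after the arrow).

ab->c; ac->a; ca->; cb->a

  | baaca => baaa
  | acbbbbb => abbbbb => cbbbb => abbb => cbb => ab => c
  | babbaca => bcbaca => baaca => baaa
  | bcbacac => baacac => baaac => baaa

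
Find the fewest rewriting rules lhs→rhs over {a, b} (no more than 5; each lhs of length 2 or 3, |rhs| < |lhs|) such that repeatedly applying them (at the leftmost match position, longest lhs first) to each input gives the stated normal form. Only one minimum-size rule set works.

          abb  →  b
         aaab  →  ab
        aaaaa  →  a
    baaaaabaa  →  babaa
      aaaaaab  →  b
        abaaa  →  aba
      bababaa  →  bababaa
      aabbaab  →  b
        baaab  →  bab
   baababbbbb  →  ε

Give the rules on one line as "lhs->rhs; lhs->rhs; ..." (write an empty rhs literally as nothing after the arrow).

aaa->a; aab->b; abb->b; bb->

  | abb => b
  | aaab => ab
  | aaaaa => aaa => a
  | baaaaabaa => baaabaa => babaa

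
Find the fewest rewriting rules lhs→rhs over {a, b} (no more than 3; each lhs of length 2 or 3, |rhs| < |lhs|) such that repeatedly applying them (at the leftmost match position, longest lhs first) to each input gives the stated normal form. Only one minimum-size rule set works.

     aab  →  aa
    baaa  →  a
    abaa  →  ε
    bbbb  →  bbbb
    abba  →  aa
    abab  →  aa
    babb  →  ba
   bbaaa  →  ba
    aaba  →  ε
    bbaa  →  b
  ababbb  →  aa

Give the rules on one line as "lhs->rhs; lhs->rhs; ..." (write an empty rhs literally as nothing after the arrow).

  | aab => aa
  | baaa => a
  | abaa => aaa => ε
  | bbbb

aaa->; ab->a; baa->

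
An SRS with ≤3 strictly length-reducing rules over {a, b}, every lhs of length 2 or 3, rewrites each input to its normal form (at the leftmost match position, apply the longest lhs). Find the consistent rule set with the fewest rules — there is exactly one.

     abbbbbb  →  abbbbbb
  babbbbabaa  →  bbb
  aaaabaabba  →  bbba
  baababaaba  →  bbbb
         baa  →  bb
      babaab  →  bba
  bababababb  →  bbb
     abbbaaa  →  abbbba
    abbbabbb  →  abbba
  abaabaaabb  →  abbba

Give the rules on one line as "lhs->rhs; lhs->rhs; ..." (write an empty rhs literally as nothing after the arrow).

  | abbbbbb
  | babbbbabaa => babbbabaa => babbabaa => bababaa => baabaa => baaaa => bbaa => bbb
  | aaaabaabba => baabaabba => baaaabba => bbaabba => bbaaba => bbaaa => bbba
  | baababaaba => baaabaaba => bbabaaba => bbaaaba => bbbaba => bbbaa => bbbb

aa->b; aab->aa; bab->ba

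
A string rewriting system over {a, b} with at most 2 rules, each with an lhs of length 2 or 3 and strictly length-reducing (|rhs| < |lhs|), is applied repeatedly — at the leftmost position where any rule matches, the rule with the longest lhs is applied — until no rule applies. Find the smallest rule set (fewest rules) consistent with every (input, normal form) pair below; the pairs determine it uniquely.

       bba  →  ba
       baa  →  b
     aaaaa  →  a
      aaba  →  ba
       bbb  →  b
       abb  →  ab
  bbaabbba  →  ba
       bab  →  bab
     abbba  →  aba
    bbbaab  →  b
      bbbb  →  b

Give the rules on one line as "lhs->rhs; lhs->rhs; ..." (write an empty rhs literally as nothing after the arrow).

aa->; bb->b

  | bba => ba
  | baa => b
  | aaaaa => aaa => a
  | aaba => ba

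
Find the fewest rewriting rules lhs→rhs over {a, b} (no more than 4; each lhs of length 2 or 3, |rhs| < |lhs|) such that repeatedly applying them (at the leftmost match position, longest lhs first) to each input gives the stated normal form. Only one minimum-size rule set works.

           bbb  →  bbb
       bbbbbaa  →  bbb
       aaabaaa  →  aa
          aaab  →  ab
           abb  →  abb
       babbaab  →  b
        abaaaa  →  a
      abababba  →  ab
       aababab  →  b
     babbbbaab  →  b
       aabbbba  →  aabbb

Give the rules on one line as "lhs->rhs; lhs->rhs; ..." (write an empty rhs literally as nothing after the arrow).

aaa->a; aba->; ba->; bab->ab

  | bbb
  | bbbbbaa => bbbba => bbb
  | aaabaaa => abaaa => aa
  | aaab => ab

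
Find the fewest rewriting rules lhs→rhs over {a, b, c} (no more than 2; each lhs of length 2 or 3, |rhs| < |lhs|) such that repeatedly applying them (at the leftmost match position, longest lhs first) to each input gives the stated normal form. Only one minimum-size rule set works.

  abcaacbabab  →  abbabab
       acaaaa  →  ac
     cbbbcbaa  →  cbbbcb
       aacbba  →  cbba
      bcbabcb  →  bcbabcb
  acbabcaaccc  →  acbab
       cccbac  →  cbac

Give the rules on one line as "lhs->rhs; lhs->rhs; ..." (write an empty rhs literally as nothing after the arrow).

aa->; cc->

  | abcaacbabab => abccbabab => abbabab
  | acaaaa => acaa => ac
  | cbbbcbaa => cbbbcb
  | aacbba => cbba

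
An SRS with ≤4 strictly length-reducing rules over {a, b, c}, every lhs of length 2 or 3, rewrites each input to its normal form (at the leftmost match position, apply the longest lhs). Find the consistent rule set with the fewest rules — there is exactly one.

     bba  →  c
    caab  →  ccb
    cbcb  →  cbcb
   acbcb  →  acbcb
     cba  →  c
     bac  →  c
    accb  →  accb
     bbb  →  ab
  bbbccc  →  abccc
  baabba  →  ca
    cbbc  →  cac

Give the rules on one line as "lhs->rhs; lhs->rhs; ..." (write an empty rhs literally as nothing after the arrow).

  | bba => aa => c
  | caab => ccb
  | cbcb
  | acbcb

aa->c; ba->; bb->a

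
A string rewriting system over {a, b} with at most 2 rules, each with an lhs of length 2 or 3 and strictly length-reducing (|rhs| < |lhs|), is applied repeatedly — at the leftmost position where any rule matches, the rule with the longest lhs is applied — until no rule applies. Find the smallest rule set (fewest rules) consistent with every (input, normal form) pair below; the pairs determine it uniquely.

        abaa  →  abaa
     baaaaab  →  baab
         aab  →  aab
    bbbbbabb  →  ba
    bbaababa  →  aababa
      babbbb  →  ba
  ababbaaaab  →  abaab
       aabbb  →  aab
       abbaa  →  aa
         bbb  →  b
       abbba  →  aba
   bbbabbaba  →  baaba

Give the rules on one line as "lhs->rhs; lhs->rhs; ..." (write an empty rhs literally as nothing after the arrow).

aaa->aa; bb->

  | abaa
  | baaaaab => baaaab => baaab => baab
  | aab
  | bbbbbabb => bbbabb => babb => ba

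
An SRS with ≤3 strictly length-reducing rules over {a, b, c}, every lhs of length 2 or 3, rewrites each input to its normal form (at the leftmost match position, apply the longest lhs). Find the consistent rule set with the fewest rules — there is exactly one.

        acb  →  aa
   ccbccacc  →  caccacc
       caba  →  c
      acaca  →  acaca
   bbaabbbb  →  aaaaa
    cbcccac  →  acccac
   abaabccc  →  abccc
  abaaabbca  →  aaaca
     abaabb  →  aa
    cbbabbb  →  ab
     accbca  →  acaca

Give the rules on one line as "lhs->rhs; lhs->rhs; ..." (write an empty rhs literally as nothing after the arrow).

aba->; bb->a; cb->a

  | acb => aa
  | ccbccacc => caccacc
  | caba => c
  | acaca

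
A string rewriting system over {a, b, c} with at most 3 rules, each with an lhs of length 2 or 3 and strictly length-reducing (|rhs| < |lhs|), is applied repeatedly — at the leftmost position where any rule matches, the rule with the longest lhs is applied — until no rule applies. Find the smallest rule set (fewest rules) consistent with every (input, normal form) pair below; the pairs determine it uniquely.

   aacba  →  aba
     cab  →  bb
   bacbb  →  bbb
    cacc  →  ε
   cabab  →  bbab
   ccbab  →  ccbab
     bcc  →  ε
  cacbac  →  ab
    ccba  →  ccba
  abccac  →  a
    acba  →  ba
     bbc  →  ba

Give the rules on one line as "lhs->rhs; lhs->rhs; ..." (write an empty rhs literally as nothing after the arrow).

  | aacba => aba
  | cab => bb
  | bacbb => bbb
  | cacc => bcc => ac => ε

ac->; bc->a; ca->b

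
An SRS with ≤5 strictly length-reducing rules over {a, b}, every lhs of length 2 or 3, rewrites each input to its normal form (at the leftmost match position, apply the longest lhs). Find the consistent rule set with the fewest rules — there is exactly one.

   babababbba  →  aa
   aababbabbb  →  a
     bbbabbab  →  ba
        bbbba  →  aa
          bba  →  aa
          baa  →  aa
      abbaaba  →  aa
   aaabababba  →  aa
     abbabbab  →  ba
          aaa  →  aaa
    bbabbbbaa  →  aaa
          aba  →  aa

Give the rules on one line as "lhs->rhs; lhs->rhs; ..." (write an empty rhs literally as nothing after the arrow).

aab->; ab->a; baa->aa; bb->a

  | babababbba => baababbba => aababbba => abbba => abba => aba => aa
  | aababbabbb => abbabbb => ababbb => aabbb => bb => a
  | bbbabbab => ababbab => aabbab => bab => ba
  | bbbba => abba => aba => aa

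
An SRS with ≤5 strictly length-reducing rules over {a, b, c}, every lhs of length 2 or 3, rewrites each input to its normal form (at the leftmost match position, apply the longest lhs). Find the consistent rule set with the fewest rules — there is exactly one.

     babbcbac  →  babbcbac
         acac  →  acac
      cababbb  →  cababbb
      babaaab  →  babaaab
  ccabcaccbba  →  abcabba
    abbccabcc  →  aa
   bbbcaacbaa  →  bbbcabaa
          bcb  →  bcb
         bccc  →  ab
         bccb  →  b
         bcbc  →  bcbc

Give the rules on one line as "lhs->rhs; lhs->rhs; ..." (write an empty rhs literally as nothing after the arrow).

  | babbcbac
  | acac
  | cababbb
  | babaaab

acb->b; bcc->cc; cc->; ccc->ab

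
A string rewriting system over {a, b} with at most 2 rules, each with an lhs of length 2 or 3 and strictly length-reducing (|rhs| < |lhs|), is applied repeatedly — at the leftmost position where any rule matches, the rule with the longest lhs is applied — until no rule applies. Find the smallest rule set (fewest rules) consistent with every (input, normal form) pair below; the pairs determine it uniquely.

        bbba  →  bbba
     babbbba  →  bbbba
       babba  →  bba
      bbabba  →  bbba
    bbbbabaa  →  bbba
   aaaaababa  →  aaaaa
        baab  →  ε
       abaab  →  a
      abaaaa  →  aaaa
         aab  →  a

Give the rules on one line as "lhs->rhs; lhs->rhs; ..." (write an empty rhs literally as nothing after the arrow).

  | bbba
  | babbbba => bbbba
  | babba => bba
  | bbabba => bbba

ab->; baa->a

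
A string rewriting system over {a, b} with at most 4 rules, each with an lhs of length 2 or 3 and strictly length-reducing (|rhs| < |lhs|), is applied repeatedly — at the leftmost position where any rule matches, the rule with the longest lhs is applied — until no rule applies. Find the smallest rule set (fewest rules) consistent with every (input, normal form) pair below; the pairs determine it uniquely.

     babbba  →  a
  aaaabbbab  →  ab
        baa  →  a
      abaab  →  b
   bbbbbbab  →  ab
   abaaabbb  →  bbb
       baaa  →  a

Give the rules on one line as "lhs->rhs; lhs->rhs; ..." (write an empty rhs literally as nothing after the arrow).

aa->a; aab->b; ba->a

  | babbba => abbba => abba => aba => aa => a
  | aaaabbbab => aaabbbab => aabbbab => bbbab => bbab => bab => ab
  | baa => aa => a
  | abaab => aaab => aab => b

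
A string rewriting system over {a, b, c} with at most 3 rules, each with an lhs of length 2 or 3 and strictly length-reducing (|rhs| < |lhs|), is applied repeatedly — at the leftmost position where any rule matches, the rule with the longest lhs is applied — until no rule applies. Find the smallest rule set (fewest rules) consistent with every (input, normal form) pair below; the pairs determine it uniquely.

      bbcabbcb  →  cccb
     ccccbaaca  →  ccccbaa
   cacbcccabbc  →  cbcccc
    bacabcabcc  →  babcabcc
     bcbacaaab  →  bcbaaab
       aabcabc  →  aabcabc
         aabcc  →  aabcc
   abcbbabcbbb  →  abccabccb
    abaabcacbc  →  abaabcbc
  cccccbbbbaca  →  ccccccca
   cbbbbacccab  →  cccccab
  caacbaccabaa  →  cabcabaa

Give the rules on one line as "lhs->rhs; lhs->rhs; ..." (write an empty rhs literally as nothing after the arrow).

ac->; bb->c

  | bbcabbcb => ccabbcb => ccaccb => cccb
  | ccccbaaca => ccccbaa
  | cacbcccabbc => cbcccabbc => cbcccacc => cbcccc
  | bacabcabcc => babcabcc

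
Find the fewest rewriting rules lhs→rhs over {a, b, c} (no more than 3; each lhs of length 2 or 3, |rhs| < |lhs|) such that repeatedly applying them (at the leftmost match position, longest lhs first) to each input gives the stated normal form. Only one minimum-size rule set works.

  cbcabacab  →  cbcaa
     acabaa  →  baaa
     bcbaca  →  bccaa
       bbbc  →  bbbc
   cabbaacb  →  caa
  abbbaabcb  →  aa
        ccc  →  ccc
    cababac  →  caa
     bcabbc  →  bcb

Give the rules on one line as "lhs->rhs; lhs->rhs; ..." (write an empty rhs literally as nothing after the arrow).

  | cbcabacab => cbcaacab => cbcabab => cbcaab => cbcaa
  | acabaa => babaa => baaa
  | bcbaca => bccaa
  | bbbc

ab->a; ac->b; bac->ca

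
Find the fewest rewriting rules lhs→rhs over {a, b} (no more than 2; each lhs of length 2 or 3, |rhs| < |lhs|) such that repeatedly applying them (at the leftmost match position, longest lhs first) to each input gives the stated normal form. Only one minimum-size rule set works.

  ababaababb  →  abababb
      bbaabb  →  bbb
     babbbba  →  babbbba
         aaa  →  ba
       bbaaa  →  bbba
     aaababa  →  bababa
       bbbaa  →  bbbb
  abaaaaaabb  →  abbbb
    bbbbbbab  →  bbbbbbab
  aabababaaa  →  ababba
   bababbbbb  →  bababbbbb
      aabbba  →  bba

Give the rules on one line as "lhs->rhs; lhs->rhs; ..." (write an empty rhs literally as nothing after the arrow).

  | ababaababb => abababb
  | bbaabb => bbb
  | babbbba
  | aaa => ba

aa->b; aab->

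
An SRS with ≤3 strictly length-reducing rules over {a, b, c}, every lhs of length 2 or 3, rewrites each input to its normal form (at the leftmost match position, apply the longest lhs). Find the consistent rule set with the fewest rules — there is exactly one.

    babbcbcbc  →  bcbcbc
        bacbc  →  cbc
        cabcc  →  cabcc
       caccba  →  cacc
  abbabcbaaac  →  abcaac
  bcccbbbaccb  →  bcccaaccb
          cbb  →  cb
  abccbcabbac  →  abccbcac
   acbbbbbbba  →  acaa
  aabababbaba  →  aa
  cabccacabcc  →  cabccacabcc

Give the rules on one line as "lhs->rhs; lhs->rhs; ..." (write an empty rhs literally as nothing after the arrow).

ba->; bb->b; bbb->a

  | babbcbcbc => bbcbcbc => bcbcbc
  | bacbc => cbc
  | cabcc
  | caccba => cacc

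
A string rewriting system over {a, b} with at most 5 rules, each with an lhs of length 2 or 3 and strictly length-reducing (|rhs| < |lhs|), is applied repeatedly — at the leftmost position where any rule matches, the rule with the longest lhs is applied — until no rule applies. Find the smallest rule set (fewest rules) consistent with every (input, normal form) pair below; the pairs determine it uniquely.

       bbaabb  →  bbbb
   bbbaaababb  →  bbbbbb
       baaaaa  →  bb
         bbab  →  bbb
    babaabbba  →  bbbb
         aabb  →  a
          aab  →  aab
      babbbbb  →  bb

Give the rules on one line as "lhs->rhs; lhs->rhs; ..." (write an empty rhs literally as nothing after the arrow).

  | bbaabb => bbabb => bbbb
  | bbbaaababb => bbbaababb => bbbababb => bbbbabb => bbbbbb
  | baaaaa => bbaa => bba => bb
  | bbab => bbb

aaa->b; abb->; bab->a; bba->bb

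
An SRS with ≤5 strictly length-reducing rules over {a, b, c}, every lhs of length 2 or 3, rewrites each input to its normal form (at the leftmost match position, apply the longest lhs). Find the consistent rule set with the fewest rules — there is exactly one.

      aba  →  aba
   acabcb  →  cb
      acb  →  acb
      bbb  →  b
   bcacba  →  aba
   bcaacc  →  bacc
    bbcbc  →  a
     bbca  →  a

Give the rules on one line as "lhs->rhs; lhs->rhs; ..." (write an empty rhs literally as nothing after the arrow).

  | aba
  | acabcb => aabcb => bbcb => cb
  | acb
  | bbb => b

aa->b; bb->; bc->a; ca->a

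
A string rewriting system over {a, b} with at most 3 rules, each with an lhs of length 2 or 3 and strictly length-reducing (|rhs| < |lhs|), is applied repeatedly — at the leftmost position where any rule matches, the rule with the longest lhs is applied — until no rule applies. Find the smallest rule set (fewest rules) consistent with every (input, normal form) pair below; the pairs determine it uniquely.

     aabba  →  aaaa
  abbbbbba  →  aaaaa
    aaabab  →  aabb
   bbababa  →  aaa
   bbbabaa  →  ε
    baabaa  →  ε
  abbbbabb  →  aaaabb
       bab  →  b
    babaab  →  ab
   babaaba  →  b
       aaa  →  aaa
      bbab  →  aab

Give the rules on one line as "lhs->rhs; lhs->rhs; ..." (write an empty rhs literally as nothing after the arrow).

  | aabba => aaaa
  | abbbbbba => abbbbaa => abbaaa => aaaaa
  | aaabab => aabb
  | bbababa => aababa => abba => aaa

aba->b; ba->; bba->aa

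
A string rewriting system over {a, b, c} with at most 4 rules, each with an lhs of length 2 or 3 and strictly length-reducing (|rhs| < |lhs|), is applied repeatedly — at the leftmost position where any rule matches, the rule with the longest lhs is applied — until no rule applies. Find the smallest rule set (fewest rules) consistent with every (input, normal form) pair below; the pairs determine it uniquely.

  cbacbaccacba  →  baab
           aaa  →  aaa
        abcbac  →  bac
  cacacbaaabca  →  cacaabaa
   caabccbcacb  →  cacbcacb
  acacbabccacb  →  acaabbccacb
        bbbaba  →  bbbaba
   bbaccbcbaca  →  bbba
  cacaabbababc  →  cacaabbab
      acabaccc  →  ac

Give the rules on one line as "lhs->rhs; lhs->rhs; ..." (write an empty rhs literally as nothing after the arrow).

  | cbacbaccacba => abcbaccacba => baccacba => bacba => baab
  | aaa
  | abcbac => bac
  | cacacbaaabca => cacaabaabca => cacaabaa

abc->; acc->; cba->ab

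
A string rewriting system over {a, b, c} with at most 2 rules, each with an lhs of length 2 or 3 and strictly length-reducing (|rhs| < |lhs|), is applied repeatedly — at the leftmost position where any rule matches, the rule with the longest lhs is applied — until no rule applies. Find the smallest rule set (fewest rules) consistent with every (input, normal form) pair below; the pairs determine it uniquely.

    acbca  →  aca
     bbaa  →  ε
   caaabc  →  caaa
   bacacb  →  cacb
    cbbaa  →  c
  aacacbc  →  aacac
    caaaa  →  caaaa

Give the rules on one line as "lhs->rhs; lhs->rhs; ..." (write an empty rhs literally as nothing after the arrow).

  | acbca => aca
  | bbaa => ba => ε
  | caaabc => caaa
  | bacacb => cacb

ba->; bc->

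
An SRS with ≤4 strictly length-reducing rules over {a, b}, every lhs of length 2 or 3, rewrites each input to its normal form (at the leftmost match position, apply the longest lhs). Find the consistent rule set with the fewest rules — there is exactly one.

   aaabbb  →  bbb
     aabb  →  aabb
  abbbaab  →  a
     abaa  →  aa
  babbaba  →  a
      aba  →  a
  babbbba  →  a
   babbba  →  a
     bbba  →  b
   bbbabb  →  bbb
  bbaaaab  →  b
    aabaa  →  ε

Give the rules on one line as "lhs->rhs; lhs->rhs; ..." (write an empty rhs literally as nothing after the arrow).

aaa->; ba->; bab->ba; bba->

  | aaabbb => bbb
  | aabb
  | abbbaab => abab => aba => a
  | abaa => aa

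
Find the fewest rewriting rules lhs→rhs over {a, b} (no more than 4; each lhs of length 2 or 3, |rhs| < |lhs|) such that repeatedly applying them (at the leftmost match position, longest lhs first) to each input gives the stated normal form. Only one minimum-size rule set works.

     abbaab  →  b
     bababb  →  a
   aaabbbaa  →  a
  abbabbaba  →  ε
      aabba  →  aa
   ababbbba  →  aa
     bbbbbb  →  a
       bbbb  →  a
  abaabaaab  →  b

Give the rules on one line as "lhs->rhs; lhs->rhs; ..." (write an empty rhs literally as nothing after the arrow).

ab->b; ba->; bb->a

  | abbaab => bbaab => aaab => aab => ab => b
  | bababb => babb => bb => a
  | aaabbbaa => aabbbaa => abbbaa => bbbaa => abaa => baa => a
  | abbabbaba => bbabbaba => aabbaba => abbaba => bbaba => aaba => aba => ba => ε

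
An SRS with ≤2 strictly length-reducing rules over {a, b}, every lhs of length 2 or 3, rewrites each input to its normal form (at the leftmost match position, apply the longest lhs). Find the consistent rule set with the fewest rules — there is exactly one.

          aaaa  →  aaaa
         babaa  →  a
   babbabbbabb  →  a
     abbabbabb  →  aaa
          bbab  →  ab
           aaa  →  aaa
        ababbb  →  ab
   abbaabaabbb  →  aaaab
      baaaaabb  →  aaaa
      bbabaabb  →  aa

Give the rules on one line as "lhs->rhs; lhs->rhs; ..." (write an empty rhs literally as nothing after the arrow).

ba->; bb->

  | aaaa
  | babaa => baa => a
  | babbabbbabb => bbabbbabb => abbbabb => ababb => abb => a
  | abbabbabb => aabbabb => aaabb => aaa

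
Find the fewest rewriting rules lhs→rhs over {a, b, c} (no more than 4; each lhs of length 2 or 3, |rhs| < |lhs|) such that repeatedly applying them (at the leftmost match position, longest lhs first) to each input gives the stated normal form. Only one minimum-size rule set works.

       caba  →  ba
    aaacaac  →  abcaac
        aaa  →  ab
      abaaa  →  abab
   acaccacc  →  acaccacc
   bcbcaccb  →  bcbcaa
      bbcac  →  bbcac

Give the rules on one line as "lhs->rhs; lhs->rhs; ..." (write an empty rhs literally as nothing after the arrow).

aaa->ab; cab->b; ccb->a

  | caba => ba
  | aaacaac => abcaac
  | aaa => ab
  | abaaa => abab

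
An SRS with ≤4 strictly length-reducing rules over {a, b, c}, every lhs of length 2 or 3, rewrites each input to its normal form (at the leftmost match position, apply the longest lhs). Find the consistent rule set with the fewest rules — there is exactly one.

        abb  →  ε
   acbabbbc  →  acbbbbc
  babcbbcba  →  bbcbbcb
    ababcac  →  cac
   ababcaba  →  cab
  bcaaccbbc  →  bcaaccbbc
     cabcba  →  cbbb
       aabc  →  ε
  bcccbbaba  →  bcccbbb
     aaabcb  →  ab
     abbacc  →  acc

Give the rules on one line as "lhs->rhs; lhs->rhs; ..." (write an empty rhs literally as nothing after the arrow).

abb->; abc->bb; ba->b

  | abb => ε
  | acbabbbc => acbbbbc
  | babcbbcba => bbcbbcba => bbcbbcb
  | ababcac => abbcac => cac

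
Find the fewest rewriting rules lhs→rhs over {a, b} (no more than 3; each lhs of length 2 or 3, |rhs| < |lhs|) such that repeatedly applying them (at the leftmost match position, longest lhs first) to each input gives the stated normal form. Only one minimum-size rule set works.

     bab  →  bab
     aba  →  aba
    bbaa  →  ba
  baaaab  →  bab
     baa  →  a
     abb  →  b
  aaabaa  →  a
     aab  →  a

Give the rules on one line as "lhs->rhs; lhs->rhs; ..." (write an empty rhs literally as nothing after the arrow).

aa->b; bb->a

  | bab
  | aba
  | bbaa => aaa => ba
  | baaaab => bbaab => aaab => bab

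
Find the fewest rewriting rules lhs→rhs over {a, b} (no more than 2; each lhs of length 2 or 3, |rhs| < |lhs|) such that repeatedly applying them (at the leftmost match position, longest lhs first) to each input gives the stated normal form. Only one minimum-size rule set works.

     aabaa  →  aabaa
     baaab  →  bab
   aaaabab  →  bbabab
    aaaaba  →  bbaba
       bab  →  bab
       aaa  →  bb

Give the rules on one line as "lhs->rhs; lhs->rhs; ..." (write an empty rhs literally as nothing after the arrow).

  | aabaa
  | baaab => bbbb => bab
  | aaaabab => bbabab
  | aaaaba => bbaba

aaa->bb; bbb->ba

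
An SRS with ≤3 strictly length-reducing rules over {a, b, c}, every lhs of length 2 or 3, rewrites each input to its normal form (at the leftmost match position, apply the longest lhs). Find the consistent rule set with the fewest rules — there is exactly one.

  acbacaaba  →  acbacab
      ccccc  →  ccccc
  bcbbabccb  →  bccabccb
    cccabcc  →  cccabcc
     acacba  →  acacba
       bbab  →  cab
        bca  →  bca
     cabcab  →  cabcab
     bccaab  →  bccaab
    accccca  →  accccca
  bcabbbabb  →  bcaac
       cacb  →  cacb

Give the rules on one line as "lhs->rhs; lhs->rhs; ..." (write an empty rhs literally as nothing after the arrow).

aba->b; bb->c; bbb->

  | acbacaaba => acbacab
  | ccccc
  | bcbbabccb => bccabccb
  | cccabcc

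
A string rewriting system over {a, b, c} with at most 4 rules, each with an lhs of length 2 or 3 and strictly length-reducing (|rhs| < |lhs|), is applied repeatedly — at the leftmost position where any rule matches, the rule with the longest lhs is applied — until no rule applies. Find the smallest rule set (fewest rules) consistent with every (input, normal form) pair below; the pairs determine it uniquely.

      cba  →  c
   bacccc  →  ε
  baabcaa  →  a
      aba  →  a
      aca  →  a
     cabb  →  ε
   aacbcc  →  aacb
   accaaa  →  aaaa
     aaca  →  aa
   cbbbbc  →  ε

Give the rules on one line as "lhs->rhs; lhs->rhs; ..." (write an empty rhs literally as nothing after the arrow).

  | cba => c
  | bacccc => cccc => cc => ε
  | baabcaa => abcaa => aba => a
  | aba => a

ba->; bb->; ca->; cc->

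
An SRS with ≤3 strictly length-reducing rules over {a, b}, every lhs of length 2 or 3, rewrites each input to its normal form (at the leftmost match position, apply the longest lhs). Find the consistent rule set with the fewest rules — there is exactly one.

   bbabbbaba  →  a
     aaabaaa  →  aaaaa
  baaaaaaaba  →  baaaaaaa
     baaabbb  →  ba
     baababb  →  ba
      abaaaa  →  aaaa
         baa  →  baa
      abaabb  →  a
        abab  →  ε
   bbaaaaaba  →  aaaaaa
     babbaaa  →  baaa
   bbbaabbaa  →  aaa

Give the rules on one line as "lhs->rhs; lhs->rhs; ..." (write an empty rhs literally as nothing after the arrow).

  | bbabbbaba => aabbbaba => ababa => aba => a
  | aaabaaa => aaaaa
  | baaaaaaaba => baaaaaaa
  | baaabbb => baab => ba

ab->; abb->; bb->a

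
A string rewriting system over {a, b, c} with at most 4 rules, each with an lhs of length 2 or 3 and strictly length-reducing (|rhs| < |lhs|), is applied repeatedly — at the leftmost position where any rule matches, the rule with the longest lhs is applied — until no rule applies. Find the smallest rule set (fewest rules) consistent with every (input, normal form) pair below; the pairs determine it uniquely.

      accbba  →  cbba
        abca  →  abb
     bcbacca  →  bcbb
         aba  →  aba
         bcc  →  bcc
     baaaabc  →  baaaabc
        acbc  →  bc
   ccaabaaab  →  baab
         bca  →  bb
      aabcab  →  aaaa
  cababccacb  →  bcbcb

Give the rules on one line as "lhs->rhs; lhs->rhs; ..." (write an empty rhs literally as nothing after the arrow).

ac->; bab->; bbb->aa; ca->b

  | accbba => cbba
  | abca => abb
  | bcbacca => bcbca => bcbb
  | aba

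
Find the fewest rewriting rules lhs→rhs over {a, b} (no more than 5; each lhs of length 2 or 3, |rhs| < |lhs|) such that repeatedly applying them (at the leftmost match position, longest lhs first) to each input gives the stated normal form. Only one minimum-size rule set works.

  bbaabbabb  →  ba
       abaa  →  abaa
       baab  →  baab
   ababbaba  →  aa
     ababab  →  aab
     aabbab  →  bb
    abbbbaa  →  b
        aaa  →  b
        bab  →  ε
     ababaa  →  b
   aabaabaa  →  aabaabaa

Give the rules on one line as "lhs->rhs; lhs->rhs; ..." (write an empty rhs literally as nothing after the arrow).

aaa->b; bab->; bba->a; bbb->ba

  | bbaabbabb => aabbabb => aaabb => bbb => ba
  | abaa
  | baab
  | ababbaba => ababa => aa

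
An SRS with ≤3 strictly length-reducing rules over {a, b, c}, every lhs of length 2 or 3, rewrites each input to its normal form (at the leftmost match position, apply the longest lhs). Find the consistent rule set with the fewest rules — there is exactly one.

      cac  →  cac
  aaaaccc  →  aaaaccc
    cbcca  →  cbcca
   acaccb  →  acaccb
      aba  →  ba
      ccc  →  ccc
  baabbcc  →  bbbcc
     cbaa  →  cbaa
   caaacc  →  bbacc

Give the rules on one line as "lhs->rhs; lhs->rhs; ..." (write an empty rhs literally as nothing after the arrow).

ab->b; caa->bb

  | cac
  | aaaaccc
  | cbcca
  | acaccb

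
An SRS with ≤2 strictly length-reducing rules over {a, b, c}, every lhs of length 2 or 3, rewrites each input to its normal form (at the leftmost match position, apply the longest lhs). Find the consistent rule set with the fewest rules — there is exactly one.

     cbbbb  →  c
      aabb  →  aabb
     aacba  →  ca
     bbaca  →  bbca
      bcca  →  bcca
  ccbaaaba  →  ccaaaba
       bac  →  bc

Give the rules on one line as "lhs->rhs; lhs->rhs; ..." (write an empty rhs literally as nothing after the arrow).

ac->c; cb->c

  | cbbbb => cbbb => cbb => cb => c
  | aabb
  | aacba => acba => cba => ca
  | bbaca => bbca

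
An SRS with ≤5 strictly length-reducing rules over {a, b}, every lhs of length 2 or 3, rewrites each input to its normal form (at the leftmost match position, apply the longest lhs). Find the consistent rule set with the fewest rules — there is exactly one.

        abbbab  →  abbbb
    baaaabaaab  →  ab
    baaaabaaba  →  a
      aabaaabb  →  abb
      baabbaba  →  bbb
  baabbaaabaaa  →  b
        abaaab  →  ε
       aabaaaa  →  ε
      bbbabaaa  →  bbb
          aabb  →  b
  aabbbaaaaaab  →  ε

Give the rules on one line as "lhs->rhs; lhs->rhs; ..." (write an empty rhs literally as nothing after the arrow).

  | abbbab => abbbb
  | baaaabaaab => aabaaab => aaab => ab
  | baaaabaaba => aabaaba => aaba => a
  | aabaaabb => aaabb => abb

aa->; aab->; ba->b; baa->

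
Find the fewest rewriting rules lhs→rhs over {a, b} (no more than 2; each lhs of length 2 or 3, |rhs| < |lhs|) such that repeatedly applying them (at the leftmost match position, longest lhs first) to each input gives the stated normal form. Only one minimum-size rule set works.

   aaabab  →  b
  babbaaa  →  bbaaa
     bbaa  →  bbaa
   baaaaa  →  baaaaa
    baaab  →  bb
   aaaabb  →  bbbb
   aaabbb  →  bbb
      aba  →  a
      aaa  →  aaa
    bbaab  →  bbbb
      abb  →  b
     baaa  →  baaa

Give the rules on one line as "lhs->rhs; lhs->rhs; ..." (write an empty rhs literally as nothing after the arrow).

  | aaabab => abbab => bab => b
  | babbaaa => bbaaa
  | bbaa
  | baaaaa

aab->bb; ab->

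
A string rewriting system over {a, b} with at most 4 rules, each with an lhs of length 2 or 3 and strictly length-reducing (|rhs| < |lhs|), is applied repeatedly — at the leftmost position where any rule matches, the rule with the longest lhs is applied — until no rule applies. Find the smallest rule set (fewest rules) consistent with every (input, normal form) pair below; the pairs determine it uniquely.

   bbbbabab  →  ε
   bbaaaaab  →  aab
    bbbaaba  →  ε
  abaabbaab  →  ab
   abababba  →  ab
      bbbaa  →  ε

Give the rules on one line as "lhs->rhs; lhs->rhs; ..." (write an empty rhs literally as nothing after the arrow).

ba->; baa->; bb->; bba->b

  | bbbbabab => bbabab => bbab => bb => ε
  | bbaaaaab => baaaab => aab
  | bbbaaba => baaba => ba => ε
  | abaabbaab => abbaab => abab => ab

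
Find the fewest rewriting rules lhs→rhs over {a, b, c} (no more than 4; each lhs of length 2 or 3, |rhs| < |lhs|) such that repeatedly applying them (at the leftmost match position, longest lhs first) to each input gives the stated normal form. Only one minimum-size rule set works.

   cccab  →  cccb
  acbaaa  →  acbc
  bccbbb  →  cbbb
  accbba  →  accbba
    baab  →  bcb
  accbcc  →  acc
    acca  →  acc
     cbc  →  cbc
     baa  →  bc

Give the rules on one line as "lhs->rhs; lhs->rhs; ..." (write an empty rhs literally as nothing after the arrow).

  | cccab => cccb
  | acbaaa => acbca => acbc
  | bccbbb => aabbb => cbbb
  | accbba

aa->c; bcc->aa; ca->c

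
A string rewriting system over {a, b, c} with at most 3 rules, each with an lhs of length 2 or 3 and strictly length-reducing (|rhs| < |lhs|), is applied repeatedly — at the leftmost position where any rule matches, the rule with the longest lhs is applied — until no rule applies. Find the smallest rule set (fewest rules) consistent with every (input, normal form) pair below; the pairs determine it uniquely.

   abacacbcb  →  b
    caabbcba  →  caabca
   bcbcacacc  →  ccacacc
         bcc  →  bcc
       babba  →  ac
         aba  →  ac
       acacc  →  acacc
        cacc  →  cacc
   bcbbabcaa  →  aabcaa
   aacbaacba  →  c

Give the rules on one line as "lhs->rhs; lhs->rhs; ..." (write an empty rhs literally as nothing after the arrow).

acb->b; ba->c; cb->a

  | abacacbcb => accacbcb => accbcb => acacb => acb => b
  | caabbcba => caabbaa => caabca
  | bcbcacacc => bacacacc => ccacacc
  | bcc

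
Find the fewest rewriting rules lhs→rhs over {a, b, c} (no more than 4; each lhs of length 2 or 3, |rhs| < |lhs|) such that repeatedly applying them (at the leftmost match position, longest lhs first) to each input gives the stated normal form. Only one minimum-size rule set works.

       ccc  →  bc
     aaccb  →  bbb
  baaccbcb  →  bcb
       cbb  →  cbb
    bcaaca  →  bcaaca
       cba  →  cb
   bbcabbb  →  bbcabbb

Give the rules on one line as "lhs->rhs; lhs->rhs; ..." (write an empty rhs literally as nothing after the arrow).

aab->bb; ba->b; bcc->; cc->b

  | ccc => bc
  | aaccb => aabb => bbb
  | baaccbcb => baccbcb => bccbcb => bcb
  | cbb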